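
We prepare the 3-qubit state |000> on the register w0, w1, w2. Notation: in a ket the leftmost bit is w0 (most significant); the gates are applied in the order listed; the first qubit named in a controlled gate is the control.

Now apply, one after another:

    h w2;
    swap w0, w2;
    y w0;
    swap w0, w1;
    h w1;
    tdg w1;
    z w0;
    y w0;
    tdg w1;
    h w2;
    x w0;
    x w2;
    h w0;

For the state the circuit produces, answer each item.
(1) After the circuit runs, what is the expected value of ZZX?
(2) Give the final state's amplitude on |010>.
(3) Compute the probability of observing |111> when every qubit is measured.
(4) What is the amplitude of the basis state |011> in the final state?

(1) The expectation value of ZZX is 0.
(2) The final state's coefficient on |010> equals -I/2.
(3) Outcome |111> occurs with probability 1/4.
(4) The amplitude on |011> is -I/2.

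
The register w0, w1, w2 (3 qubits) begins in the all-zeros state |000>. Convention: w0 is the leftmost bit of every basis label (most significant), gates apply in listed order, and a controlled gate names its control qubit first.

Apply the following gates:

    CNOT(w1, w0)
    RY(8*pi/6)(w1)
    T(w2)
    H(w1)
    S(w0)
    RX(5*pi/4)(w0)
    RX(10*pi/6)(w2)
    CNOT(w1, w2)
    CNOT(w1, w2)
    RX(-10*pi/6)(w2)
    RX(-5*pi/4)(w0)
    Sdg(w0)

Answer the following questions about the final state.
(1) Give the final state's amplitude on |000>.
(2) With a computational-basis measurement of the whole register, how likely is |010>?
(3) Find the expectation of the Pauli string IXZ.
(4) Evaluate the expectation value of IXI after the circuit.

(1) |000> carries amplitude -sqrt(2)/4 + sqrt(6)/4 in the final state. Key observation: steps 5-12 multiply out to the identity, so the circuit reduces to the remaining gates.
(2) The probability of measuring |010> is sqrt(3)/4 + 1/2.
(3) The observable IXZ averages to -1/2.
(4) In the final state, IXI has expectation -1/2.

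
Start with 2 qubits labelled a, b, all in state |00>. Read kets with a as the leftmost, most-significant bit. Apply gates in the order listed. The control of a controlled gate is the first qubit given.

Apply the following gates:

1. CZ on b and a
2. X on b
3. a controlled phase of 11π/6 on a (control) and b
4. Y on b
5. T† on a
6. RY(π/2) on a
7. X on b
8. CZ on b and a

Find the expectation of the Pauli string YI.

The observable YI averages to 0.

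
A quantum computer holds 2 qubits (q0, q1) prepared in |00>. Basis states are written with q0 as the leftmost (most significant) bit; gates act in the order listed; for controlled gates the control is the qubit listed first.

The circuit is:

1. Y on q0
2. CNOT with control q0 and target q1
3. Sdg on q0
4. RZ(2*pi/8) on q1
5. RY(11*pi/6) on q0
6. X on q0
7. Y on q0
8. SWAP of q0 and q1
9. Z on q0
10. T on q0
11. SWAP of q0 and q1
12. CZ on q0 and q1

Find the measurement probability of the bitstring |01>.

Outcome |01> occurs with probability 1/2 - sqrt(3)/4.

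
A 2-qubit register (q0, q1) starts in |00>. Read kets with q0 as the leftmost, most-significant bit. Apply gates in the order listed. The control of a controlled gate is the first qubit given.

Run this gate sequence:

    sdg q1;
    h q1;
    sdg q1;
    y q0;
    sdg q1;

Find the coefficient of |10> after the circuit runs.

|10> carries amplitude sqrt(2)*I/2 in the final state.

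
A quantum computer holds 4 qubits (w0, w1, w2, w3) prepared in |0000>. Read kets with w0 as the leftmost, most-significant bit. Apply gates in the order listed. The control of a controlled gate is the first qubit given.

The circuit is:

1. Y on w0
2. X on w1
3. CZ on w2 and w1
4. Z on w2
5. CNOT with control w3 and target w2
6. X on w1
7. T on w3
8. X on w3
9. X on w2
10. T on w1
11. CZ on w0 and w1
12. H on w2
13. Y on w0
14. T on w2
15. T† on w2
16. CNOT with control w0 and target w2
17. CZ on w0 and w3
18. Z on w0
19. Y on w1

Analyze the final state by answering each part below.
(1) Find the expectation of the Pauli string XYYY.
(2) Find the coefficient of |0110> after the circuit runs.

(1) The observable XYYY averages to 0.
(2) |0110> carries amplitude 0 in the final state.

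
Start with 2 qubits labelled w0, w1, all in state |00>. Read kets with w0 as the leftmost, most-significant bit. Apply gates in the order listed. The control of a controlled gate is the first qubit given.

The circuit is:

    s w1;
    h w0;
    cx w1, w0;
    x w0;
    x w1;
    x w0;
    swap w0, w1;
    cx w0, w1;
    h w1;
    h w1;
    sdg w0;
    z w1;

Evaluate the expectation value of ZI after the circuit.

The expectation value of ZI is -1.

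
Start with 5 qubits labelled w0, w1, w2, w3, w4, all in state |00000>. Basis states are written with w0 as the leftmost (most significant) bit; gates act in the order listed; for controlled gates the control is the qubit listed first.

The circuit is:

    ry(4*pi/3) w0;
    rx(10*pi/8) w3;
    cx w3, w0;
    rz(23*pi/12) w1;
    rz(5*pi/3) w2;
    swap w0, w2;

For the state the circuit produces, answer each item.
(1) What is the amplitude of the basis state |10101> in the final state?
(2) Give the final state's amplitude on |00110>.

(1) |10101> carries amplitude 0 in the final state.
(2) The final state's coefficient on |00110> equals sqrt(sqrt(2) + 2)*exp(17*I*pi/24)/4.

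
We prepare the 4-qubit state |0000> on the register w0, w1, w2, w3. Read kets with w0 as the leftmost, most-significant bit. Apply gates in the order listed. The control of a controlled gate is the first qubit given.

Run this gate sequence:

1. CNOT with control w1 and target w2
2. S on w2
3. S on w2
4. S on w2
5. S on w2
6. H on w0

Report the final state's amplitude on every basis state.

The resulting statevector has amplitude sqrt(2)/2 on |0000>, sqrt(2)/2 on |1000>, and 0 on every other basis state. Key observation: the block from step 2 through step 5 cancels to the identity and can be dropped.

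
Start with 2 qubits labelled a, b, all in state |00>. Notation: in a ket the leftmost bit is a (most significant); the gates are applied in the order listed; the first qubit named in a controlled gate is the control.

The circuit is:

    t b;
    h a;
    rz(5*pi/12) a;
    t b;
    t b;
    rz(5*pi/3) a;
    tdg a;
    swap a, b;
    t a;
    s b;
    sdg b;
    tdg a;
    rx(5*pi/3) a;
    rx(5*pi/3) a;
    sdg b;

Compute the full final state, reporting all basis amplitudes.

The final amplitudes are sqrt(2)*exp(23*I*pi/24)/4 on |00>, sqrt(2)*exp(7*I*pi/24)/4 on |01>, -sqrt(6)*exp(11*I*pi/24)/4 on |10>, sqrt(6)*exp(19*I*pi/24)/4 on |11>. Key observation: gates 9-12 undo each other exactly, leaving only the rest of the circuit to track.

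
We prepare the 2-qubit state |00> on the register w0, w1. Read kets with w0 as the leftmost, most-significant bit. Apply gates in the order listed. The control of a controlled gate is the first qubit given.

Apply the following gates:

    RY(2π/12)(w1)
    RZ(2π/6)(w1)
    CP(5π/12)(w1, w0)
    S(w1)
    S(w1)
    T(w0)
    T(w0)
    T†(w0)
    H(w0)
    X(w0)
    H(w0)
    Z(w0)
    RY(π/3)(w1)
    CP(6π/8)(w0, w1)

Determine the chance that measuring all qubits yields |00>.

The probability of measuring |00> is 3*sqrt(3)/16 + 1/2. Key observation: steps 9-12 multiply out to the identity, so the circuit reduces to the remaining gates.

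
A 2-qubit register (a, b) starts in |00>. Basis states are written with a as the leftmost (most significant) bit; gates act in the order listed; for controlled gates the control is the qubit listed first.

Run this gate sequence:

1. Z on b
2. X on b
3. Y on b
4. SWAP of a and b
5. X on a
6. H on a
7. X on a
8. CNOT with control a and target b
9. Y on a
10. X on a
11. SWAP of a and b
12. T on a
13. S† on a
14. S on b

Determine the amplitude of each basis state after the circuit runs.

The resulting statevector has amplitude -sqrt(2)/2 on |00>, 0 on |01>, 0 on |10>, -sqrt(2)*exp(I*pi/4)/2 on |11>.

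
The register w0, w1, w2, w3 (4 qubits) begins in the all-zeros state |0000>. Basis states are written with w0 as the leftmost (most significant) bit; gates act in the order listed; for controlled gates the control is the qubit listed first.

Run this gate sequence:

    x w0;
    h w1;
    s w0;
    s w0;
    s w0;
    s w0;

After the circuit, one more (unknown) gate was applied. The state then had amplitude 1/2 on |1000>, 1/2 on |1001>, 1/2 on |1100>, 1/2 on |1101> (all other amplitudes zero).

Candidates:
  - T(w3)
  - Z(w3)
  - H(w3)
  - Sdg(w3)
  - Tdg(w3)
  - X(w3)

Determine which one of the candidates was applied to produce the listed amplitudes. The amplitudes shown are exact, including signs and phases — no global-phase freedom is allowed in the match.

It was H(w3) that produced the state shown. Key observation: steps 3-6 multiply out to the identity, so the circuit reduces to the remaining gates.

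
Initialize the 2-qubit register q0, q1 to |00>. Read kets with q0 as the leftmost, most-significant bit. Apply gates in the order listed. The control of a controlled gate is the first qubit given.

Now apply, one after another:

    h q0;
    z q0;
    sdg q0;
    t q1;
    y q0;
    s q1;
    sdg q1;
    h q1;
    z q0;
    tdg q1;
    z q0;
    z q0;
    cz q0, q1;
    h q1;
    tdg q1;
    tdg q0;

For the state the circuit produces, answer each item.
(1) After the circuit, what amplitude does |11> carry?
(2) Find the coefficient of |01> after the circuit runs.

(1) |11> carries amplitude sqrt(2)*(-1 + exp(3*I*pi/4))/4 in the final state. Key observation: gates 6-7 undo each other exactly, leaving only the rest of the circuit to track.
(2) |01> carries amplitude sqrt(2)*(-exp(3*I*pi/4) + I)/4 in the final state.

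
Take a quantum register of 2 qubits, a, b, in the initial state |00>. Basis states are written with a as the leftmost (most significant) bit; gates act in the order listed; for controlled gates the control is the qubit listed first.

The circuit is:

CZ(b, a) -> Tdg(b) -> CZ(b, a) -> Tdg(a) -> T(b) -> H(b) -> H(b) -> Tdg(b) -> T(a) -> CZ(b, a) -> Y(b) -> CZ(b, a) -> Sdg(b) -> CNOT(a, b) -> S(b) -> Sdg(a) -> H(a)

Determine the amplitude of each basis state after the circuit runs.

The resulting statevector has amplitude 0 on |00>, sqrt(2)*I/2 on |01>, 0 on |10>, sqrt(2)*I/2 on |11>. Key observation: gates 3-10 undo each other exactly, leaving only the rest of the circuit to track.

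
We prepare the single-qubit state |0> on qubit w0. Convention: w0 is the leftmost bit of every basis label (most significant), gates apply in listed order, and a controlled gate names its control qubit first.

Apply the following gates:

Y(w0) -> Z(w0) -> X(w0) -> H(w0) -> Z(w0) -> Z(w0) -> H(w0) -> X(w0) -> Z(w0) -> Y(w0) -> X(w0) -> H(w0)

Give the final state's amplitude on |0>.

|0> carries amplitude sqrt(2)/2 in the final state.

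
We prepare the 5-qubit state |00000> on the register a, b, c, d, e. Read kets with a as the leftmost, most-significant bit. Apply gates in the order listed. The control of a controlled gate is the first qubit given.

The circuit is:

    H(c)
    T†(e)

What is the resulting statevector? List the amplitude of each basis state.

After the circuit, the state carries amplitude sqrt(2)/2 on |00000>, sqrt(2)/2 on |00100>, and 0 on every other basis state.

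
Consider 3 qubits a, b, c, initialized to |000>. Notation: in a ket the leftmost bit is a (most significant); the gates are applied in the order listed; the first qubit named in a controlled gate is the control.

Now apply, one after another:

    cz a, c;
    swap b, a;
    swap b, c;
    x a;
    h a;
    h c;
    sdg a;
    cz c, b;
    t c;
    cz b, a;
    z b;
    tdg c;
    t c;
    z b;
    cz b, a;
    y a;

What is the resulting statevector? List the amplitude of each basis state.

The final amplitudes are 1/2 on |000>, exp(I*pi/4)/2 on |001>, 0 on |010>, 0 on |011>, I/2 on |100>, exp(3*I*pi/4)/2 on |101>, 0 on |110>, 0 on |111>. Key observation: gates 10-15 undo each other exactly, leaving only the rest of the circuit to track.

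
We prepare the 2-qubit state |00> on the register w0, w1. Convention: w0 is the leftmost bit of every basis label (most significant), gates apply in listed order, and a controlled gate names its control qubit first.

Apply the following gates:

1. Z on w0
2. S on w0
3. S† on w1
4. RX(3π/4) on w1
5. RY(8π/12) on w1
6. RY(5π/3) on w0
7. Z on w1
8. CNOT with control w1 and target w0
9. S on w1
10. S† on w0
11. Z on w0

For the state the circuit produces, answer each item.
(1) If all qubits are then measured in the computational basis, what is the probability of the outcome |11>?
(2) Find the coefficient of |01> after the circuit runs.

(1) The probability of measuring |11> is 3/8 - 3*sqrt(2)/32.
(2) The amplitude on |01> is -sqrt(sqrt(2) + 2)/8 - I*sqrt(6 - 3*sqrt(2))/8.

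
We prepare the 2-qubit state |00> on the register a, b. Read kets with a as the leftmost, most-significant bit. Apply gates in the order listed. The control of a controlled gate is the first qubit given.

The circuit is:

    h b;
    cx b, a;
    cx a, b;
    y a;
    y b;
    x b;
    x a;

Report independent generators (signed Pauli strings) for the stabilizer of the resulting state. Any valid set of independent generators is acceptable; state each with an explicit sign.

The stabilizer group can be generated by -XI, +IZ, among other valid generating sets.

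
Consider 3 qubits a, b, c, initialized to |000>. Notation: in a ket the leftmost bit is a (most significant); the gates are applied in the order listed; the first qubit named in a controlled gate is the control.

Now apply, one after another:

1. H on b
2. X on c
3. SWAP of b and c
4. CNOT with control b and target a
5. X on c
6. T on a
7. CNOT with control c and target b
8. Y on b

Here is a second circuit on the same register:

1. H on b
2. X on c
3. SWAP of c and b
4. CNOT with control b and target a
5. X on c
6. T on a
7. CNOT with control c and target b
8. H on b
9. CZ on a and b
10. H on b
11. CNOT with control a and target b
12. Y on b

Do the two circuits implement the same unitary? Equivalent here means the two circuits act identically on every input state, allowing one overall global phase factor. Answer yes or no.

Yes, they are equivalent — the unitaries differ by at most a global phase.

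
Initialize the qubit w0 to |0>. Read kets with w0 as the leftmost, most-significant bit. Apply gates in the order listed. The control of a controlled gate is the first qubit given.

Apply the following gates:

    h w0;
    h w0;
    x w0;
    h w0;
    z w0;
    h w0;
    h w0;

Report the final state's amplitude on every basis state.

The final amplitudes are sqrt(2)/2 on |0>, sqrt(2)/2 on |1>.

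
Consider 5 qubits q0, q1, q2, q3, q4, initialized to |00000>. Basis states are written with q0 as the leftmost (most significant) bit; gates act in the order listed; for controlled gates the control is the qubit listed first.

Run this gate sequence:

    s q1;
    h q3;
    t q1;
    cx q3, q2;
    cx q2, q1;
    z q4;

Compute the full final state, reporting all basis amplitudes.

The resulting statevector has amplitude sqrt(2)/2 on |00000>, sqrt(2)/2 on |01110>, and 0 on every other basis state.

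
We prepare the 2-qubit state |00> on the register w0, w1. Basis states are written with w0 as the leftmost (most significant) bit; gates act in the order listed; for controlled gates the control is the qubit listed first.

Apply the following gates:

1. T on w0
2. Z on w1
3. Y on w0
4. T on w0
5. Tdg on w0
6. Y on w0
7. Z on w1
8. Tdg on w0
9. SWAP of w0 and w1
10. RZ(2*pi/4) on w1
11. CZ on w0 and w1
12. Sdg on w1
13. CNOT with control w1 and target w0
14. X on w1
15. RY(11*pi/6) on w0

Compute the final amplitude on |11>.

The final state's coefficient on |11> equals (-sqrt(6) + sqrt(2))*exp(3*I*pi/4)/4.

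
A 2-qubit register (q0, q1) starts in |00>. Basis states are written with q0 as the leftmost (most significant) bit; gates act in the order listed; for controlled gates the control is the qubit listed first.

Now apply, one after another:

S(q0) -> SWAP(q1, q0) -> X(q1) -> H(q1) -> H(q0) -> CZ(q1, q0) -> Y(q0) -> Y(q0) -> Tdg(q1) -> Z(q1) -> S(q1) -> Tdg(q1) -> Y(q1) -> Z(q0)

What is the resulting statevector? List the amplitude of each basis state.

After the circuit, the state carries amplitude -I/2 on |00>, I/2 on |01>, -I/2 on |10>, -I/2 on |11>.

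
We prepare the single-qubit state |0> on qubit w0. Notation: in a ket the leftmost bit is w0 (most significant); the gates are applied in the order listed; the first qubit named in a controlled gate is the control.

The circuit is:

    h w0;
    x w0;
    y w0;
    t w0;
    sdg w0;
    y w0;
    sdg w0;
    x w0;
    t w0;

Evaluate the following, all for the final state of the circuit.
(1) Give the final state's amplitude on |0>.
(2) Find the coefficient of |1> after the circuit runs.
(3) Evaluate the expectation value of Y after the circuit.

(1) |0> carries amplitude -sqrt(2)*I/2 in the final state.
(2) The final state's coefficient on |1> equals sqrt(2)/2.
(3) In the final state, Y has expectation 1.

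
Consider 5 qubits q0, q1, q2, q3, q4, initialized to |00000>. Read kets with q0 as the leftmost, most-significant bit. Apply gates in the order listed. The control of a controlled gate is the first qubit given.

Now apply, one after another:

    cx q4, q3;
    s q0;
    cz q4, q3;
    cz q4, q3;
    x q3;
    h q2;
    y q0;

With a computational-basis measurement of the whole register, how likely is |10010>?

A full measurement returns |10010> with probability 1/2. Key observation: the block from step 3 through step 4 cancels to the identity and can be dropped.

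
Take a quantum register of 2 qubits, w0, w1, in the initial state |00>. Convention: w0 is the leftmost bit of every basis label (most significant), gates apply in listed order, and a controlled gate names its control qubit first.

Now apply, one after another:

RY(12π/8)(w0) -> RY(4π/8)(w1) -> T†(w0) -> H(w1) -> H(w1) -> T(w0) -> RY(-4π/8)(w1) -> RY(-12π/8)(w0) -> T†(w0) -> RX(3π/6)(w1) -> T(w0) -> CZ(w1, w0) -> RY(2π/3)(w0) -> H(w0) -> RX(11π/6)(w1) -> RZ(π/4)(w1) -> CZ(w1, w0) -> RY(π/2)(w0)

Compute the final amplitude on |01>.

The final state's coefficient on |01> equals exp(5*I*pi/8)/4. Key observation: steps 1-8 multiply out to the identity, so the circuit reduces to the remaining gates.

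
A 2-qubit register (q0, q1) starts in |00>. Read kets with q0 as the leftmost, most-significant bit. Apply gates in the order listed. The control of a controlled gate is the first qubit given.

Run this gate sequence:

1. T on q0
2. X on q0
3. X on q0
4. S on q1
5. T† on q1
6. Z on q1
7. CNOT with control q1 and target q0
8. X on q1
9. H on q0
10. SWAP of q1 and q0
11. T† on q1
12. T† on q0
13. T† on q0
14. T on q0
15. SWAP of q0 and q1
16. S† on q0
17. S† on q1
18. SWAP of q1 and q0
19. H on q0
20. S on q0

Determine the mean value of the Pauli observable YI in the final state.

The expectation value of YI is -1.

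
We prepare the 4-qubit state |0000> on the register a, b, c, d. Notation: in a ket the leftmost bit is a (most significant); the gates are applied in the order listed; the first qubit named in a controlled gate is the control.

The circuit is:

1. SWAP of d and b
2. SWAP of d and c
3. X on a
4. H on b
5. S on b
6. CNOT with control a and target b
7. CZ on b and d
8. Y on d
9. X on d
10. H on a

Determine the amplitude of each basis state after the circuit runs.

The resulting statevector has amplitude -1/2 on |0000>, I/2 on |0100>, 1/2 on |1000>, -I/2 on |1100>, and 0 on every other basis state.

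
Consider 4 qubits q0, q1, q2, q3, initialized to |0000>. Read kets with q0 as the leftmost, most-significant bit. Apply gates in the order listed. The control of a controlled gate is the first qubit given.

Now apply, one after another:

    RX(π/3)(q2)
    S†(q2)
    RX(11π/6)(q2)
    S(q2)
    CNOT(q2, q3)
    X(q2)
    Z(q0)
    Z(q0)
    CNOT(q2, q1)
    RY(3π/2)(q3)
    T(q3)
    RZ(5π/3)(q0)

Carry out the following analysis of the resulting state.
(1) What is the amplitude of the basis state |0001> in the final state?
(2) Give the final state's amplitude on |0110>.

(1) |0001> carries amplitude (-sqrt(3) + 3 + I + sqrt(3)*I)*exp(5*I*pi/12)/8 in the final state.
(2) The amplitude on |0110> is (-3 - sqrt(3) - I + sqrt(3)*I)*exp(I*pi/6)/8.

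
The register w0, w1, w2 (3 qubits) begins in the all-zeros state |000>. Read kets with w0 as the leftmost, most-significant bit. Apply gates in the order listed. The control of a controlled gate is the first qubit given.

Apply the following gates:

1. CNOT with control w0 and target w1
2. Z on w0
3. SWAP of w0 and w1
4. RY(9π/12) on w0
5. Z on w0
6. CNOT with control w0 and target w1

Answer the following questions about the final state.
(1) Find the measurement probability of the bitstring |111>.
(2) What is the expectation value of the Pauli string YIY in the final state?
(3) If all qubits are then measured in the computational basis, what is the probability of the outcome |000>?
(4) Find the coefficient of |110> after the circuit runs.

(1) A full measurement returns |111> with probability 0.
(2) In the final state, YIY has expectation 0.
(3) Outcome |000> occurs with probability 1/2 - sqrt(2)/4.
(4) The final state's coefficient on |110> equals -sqrt(sqrt(2) + 2)/2.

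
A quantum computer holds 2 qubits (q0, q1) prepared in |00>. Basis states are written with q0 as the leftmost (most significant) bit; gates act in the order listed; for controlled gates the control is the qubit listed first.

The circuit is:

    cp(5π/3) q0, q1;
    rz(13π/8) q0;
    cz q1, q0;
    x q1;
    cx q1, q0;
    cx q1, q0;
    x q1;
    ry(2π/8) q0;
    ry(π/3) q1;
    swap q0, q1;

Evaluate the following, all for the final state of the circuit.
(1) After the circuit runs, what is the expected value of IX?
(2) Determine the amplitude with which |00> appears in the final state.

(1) The expectation value of IX is sqrt(2)/2. Key observation: gates 4-7 undo each other exactly, leaving only the rest of the circuit to track.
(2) The final state's coefficient on |00> equals -sqrt(3*sqrt(2) + 6)*exp(3*I*pi/16)/4.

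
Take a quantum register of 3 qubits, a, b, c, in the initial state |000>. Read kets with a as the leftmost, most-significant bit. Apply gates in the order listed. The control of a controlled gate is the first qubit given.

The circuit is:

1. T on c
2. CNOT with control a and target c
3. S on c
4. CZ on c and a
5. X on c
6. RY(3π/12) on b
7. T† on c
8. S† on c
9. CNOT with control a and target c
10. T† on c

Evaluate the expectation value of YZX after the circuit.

In the final state, YZX has expectation 0.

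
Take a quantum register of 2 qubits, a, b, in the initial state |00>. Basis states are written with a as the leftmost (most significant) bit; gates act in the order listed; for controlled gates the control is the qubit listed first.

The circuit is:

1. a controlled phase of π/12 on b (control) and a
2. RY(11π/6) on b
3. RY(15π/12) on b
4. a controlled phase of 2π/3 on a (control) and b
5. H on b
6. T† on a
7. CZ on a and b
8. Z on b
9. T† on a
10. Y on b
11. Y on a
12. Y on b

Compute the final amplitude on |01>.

|01> carries amplitude 0 in the final state.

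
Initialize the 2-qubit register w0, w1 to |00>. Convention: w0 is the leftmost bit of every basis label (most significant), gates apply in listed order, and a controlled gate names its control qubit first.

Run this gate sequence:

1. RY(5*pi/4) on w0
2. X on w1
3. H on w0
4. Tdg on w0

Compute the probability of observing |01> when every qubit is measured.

The probability of measuring |01> is 1/2 - sqrt(2)/4.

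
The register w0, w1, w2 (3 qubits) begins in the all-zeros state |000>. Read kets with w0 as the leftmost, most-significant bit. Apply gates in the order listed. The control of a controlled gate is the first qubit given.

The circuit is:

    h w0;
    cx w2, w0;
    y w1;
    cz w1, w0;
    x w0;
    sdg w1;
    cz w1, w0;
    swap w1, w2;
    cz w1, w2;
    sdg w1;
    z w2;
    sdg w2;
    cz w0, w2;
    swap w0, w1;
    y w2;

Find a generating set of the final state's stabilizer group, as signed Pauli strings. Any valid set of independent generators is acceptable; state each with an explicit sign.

The final state is stabilized by the group generated by -IXI, +ZII, +IIZ; other independent generating sets are equally valid.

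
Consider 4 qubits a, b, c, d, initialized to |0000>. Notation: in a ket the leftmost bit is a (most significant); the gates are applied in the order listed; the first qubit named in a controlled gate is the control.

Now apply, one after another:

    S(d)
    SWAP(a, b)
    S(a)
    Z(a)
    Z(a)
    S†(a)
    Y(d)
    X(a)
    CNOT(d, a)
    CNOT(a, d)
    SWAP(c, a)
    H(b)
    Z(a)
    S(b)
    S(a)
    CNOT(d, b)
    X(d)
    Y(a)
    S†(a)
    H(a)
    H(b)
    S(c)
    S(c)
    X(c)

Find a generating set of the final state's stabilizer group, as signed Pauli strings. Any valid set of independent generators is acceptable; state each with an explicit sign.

One valid set of independent stabilizer generators is -XIII, +IYII, -IIZI, +IIIZ (any independent generating set of the same group is equally correct).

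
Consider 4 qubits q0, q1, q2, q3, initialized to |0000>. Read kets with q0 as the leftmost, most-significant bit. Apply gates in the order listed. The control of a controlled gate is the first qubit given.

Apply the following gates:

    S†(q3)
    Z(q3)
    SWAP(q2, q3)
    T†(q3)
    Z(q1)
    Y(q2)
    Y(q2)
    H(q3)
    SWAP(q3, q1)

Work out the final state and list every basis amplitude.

The resulting statevector has amplitude sqrt(2)/2 on |0000>, sqrt(2)/2 on |0100>, and 0 on every other basis state.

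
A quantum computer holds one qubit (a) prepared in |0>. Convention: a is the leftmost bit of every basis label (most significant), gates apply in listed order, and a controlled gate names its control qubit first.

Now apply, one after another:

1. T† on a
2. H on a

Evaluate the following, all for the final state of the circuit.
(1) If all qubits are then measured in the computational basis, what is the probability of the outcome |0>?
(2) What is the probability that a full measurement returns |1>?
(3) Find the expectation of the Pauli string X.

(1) The probability of measuring |0> is 1/2.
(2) A full measurement returns |1> with probability 1/2.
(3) In the final state, X has expectation 1.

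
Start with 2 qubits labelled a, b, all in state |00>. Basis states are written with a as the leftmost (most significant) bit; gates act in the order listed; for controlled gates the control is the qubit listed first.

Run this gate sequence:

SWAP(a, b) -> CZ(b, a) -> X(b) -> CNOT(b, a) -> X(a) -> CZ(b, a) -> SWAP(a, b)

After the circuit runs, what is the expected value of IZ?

The observable IZ averages to 1.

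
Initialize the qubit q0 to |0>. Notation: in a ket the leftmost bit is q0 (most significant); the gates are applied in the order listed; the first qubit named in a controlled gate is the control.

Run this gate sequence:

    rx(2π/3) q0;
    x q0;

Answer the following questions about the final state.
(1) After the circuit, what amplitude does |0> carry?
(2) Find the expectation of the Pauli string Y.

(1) The final state's coefficient on |0> equals -sqrt(3)*I/2.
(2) In the final state, Y has expectation sqrt(3)/2.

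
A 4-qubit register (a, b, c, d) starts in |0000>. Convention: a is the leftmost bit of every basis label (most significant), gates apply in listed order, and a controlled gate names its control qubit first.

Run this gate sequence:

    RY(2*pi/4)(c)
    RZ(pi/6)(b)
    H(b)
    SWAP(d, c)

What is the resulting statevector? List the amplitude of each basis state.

The resulting statevector has amplitude -exp(11*I*pi/12)/2 on |0000>, -exp(11*I*pi/12)/2 on |0001>, -exp(11*I*pi/12)/2 on |0100>, -exp(11*I*pi/12)/2 on |0101>, and 0 on every other basis state.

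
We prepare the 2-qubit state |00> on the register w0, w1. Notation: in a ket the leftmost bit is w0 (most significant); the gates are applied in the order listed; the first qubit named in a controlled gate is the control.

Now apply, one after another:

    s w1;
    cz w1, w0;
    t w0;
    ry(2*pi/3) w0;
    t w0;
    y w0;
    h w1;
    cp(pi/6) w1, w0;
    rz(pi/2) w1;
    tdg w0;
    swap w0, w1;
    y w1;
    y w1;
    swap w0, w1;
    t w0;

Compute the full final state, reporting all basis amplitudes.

The final amplitudes are -sqrt(6)*I/4 on |00>, sqrt(6)/4 on |01>, sqrt(2)*exp(I*pi/4)/4 on |10>, sqrt(2)*exp(11*I*pi/12)/4 on |11>. Key observation: steps 10-15 multiply out to the identity, so the circuit reduces to the remaining gates.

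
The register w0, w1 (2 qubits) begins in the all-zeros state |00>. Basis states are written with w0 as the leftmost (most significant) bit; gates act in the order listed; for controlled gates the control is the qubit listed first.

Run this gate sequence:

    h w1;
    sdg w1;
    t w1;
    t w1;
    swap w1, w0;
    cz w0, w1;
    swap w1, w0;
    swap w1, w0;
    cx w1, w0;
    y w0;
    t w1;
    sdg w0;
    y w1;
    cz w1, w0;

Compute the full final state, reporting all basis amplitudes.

After the circuit, the state carries amplitude 0 on |00>, sqrt(2)/2 on |01>, 0 on |10>, -sqrt(2)*I/2 on |11>. Key observation: the block from step 7 through step 8 cancels to the identity and can be dropped.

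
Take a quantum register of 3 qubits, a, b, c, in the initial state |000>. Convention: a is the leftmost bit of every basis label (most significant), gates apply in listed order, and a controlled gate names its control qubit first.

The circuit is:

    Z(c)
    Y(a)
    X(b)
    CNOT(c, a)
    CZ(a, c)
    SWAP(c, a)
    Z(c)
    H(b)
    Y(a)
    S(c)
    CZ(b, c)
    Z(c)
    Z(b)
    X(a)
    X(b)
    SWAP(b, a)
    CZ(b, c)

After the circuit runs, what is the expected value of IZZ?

The expectation value of IZZ is -1.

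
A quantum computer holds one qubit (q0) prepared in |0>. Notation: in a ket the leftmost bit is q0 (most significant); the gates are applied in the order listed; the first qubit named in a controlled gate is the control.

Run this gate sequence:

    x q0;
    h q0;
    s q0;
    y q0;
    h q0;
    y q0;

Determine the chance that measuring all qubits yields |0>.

The probability of measuring |0> is 1/2.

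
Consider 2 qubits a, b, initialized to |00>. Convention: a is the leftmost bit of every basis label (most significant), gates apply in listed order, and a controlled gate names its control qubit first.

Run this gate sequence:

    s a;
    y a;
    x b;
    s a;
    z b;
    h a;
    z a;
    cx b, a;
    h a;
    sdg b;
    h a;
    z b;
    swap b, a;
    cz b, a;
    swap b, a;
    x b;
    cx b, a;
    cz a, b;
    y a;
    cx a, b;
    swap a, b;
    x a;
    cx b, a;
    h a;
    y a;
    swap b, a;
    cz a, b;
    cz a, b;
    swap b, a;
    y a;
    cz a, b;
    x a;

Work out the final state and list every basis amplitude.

The resulting statevector has amplitude 1/2 on |00>, -1/2 on |01>, -1/2 on |10>, -1/2 on |11>.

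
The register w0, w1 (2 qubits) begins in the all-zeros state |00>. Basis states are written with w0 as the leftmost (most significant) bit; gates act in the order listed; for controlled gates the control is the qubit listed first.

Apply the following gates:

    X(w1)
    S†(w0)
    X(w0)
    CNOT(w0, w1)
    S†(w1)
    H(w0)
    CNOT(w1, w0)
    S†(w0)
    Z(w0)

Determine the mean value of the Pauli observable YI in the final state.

In the final state, YI has expectation -1.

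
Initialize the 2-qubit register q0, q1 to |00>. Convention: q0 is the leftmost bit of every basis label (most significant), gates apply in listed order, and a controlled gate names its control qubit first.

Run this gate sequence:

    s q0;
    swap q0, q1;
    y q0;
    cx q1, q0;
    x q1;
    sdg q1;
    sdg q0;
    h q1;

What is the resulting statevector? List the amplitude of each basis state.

After the circuit, the state carries amplitude 0 on |00>, 0 on |01>, -sqrt(2)*I/2 on |10>, sqrt(2)*I/2 on |11>.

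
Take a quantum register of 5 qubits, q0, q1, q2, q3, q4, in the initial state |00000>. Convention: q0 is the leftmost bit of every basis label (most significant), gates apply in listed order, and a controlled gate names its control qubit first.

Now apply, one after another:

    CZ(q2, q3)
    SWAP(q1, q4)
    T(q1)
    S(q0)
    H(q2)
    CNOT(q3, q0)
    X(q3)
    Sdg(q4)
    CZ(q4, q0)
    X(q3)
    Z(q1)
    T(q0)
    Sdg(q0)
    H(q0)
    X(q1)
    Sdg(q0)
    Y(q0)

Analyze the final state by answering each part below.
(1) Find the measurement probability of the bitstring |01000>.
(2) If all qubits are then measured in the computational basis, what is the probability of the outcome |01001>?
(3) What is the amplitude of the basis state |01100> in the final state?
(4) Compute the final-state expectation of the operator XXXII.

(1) The probability of measuring |01000> is 1/4.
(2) The probability of measuring |01001> is 0.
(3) The amplitude on |01100> is -1/2.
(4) The expectation value of XXXII is 0.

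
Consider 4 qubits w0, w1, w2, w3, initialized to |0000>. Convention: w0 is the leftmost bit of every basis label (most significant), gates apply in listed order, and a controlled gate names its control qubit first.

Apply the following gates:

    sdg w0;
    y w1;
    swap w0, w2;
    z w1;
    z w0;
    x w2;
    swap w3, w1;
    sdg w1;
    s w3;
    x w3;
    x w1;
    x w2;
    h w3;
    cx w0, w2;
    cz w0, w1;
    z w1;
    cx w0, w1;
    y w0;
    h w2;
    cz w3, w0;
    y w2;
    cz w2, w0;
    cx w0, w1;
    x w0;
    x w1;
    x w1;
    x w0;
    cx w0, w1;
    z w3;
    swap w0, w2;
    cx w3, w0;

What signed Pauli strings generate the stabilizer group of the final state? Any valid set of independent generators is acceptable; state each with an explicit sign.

The stabilizer group can be generated by +XIII, +IIIX, -IZII, -IIZI, among other valid generating sets. Key observation: the block from step 23 through step 28 cancels to the identity and can be dropped.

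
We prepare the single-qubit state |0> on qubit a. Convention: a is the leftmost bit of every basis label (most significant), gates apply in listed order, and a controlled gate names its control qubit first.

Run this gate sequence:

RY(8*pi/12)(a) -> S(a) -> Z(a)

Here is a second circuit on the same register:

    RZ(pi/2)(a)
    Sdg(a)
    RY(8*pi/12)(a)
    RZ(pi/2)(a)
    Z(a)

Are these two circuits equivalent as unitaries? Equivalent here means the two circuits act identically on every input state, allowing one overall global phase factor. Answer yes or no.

Yes — the two circuits implement the same unitary up to a global phase.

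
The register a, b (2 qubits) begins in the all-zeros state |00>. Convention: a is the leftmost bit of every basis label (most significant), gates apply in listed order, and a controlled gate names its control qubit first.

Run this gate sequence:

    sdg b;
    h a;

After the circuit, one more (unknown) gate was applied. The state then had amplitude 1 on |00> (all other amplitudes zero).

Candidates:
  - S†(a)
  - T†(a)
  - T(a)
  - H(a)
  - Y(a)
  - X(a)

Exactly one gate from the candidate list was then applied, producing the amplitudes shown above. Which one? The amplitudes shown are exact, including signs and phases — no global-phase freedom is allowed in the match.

The applied gate was H(a).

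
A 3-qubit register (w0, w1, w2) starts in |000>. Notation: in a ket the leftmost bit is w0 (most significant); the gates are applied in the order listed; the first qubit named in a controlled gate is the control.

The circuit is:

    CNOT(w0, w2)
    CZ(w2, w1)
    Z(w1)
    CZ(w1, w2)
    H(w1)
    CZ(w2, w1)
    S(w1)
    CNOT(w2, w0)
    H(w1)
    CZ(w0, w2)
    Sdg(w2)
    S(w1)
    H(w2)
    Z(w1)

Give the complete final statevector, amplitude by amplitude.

After the circuit, the state carries amplitude sqrt(2)*(1 + I)/4 on |000>, sqrt(2)*(1 + I)/4 on |001>, sqrt(2)*(-1 - I)/4 on |010>, sqrt(2)*(-1 - I)/4 on |011>, 0 on |100>, 0 on |101>, 0 on |110>, 0 on |111>.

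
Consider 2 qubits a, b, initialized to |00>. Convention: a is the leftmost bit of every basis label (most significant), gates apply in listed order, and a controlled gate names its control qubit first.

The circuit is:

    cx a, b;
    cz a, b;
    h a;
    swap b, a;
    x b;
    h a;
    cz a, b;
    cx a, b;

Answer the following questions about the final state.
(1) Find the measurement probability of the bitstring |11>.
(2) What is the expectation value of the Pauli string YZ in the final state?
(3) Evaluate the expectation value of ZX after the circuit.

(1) Outcome |11> occurs with probability 1/4.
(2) The expectation value of YZ is 0.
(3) The observable ZX averages to 1.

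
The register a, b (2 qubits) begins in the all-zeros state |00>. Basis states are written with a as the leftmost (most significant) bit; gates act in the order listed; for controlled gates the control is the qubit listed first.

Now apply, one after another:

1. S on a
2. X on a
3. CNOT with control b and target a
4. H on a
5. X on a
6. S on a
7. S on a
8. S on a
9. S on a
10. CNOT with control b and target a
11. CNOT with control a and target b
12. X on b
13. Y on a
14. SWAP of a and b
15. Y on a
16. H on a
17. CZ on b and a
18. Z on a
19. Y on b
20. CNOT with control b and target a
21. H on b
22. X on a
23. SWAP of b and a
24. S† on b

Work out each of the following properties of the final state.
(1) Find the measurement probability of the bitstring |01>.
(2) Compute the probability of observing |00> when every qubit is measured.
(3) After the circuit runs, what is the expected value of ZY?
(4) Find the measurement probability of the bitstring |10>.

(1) The probability of measuring |01> is 1/2. Key observation: the block from step 6 through step 9 cancels to the identity and can be dropped.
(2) A full measurement returns |00> with probability 1/2.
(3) In the final state, ZY has expectation -1.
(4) The probability of measuring |10> is 0.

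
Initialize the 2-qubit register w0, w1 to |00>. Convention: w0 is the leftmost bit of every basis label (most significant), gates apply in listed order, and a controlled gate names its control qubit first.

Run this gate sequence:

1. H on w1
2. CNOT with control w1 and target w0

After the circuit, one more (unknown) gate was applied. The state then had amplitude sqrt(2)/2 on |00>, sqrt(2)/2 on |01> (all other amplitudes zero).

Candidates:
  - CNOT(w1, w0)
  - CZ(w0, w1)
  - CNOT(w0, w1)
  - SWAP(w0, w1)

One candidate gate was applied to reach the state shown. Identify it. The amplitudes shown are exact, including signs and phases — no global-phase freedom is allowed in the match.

The applied gate was CNOT(w1, w0).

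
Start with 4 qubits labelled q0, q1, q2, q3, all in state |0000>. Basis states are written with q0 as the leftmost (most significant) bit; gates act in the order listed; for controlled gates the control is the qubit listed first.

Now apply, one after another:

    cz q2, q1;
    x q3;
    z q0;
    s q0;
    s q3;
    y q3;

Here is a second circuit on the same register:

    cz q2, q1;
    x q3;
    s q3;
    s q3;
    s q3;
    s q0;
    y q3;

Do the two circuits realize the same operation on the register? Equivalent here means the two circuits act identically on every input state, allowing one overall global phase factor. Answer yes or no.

No, they are not equivalent — no single phase factor reconciles the two unitaries.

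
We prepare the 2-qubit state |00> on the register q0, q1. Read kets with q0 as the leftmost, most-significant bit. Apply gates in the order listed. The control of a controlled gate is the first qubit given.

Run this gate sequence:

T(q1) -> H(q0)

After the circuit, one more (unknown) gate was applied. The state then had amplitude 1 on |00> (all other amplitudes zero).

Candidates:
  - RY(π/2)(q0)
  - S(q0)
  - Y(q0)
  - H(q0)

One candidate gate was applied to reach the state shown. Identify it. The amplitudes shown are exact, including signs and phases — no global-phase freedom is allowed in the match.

The unique candidate consistent with the amplitudes is H(q0).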